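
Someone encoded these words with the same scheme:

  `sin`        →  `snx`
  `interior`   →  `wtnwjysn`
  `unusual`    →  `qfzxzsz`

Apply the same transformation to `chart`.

The output letters match the input read backwards, each shifted +5: sin reversed is nis. The word is reversed, then every letter is shifted forward by 5.
On chart: reverse → trahc; then shift: t+5=y, r+5=w, a+5=f, h+5=m, c+5=h.

ywfmh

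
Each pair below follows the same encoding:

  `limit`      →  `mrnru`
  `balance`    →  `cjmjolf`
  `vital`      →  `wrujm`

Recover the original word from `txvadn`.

source

Shifts by position in limit: pos 0: l→m (+1), pos 1: i→r (+9), pos 2: m→n (+1), pos 3: i→r (+9) — repeating every 2. The shifts repeat in a cycle of length 2: positions 0,1,… shift by +1, +9, then the pattern repeats.
Decoding txvadn: t−1=s, x−9=o, v−1=u, a−9=r, d−1=c, n−9=e.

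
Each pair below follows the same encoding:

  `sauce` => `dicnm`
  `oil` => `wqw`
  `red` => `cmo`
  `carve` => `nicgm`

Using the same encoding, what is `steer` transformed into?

The rule splits by letter class: vowels +8, consonants +11.
Applying it to steer: s(cons)+11=d, t(cons)+11=e, e(vowel)+8=m, e(vowel)+8=m, r(cons)+11=c.

demmc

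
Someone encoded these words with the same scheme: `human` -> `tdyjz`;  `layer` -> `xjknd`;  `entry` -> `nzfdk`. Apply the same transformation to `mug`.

The shift depends on letter class: consonant h→t is +12, but vowel u→d is +9. Vowels shift forward by 9 and consonants shift forward by 12.
For mug: m(cons)+12=y, u(vowel)+9=d, g(cons)+12=s.

yds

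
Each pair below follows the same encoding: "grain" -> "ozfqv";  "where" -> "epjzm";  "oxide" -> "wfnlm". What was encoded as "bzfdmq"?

Shifts by position in grain: pos 0: g→o (+8), pos 1: r→z (+8), pos 2: a→f (+5), pos 3: i→q (+8), pos 4: n→v (+8) — repeating every 3. It's a Vigenère-style cipher with numeric key [8,8,5]: position i shifts by key[i mod 3].
Undoing it on bzfdmq: b−8=t, z−8=r, f−5=a, d−8=v, m−8=e, q−5=l.

travel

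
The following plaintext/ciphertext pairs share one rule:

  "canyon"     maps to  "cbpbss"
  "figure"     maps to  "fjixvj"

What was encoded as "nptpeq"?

normal

In canyon: c→c is +0, a→b is +1, n→p is +2, y→b is +3 — the shift increases by 1 each position. The shift increases by 1 at each position, starting from +0: 0, 1, 2, ….
Undoing it on nptpeq: n−0=n, p−1=o, t−2=r, p−3=m, e−4=a, q−5=l.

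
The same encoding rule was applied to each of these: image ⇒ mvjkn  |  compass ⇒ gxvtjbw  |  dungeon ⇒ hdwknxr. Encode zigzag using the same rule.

Shifts by position in image: pos 0: i→m (+4), pos 1: m→v (+9), pos 2: a→j (+9), pos 3: g→k (+4), pos 4: e→n (+9) — repeating every 3. The shifts repeat in a cycle of length 3: positions 0,1,… shift by +4, +9, +9, then the pattern repeats.
On zigzag: z+4=d, i+9=r, g+9=p, z+4=d, a+9=j, g+9=p.

drpdjp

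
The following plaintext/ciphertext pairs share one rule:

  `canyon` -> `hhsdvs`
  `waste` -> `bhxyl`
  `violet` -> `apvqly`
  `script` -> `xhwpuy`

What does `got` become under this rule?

Vowels shift forward by 7 and consonants shift forward by 5.
For got: g(cons)+5=l, o(vowel)+7=v, t(cons)+5=y.

lvy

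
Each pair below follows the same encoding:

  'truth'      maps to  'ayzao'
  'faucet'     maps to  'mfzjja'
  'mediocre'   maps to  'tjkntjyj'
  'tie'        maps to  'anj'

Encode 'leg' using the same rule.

sjn

The rule splits by letter class: vowels +5, consonants +7.
On leg: l(cons)+7=s, e(vowel)+5=j, g(cons)+7=n.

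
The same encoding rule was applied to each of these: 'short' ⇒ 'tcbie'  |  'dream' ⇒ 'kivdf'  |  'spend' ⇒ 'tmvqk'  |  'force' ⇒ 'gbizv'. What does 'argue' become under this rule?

dirpv

s(18)→t(19) and h(7)→c(2) fit y≡11x+3 (mod 26); the inverse of 11 mod 26 is 19. Treating letters as 0–25, the rule is x ↦ 11x + 3 (mod 26).
Applying it to argue: a(0)→11·0+3≡3=d; r(17)→11·17+3≡8=i; g(6)→11·6+3≡17=r; u(20)→11·20+3≡15=p; e(4)→11·4+3≡21=v (all mod 26).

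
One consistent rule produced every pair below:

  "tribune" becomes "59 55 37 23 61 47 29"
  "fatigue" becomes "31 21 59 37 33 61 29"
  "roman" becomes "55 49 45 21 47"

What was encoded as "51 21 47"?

t(#20)→59 and r(#18)→55: differences scale by 2, so n = 2·pos + 19. With a=1..z=26, the number is 2·pos + 19.
Reversing it on 51 21 47: 51→(51−19)÷2=16=p, 21→(21−19)÷2=1=a, 47→(47−19)÷2=14=n.

pan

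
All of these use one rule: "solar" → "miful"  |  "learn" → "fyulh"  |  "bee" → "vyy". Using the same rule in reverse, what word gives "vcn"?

bit

Each letter is shifted forward by 20 in the alphabet (a Caesar shift of +20).
Decoding vcn: v−20=b, c−20=i, n−20=t.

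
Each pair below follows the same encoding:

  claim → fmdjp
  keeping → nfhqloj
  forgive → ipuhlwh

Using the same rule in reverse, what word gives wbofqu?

Shifts by position in claim: pos 0: c→f (+3), pos 1: l→m (+1), pos 2: a→d (+3), pos 3: i→j (+1) — repeating every 2. It's a Vigenère-style cipher with numeric key [3,1]: position i shifts by key[i mod 2].
Decoding wbofqu: w−3=t, b−1=a, o−3=l, f−1=e, q−3=n, u−1=t.

talent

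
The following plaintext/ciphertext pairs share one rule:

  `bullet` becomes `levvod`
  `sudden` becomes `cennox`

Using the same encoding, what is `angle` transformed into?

kxqvo

This is a Caesar cipher with shift 10.
On angle: a+10=k, n+10=x, g+10=q, l+10=v, e+10=o.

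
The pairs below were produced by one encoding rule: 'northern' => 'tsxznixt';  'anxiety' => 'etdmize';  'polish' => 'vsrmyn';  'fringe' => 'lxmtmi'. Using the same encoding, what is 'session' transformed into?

yiyymst

Two shifts are in play — +4 for a/e/i/o/u, +6 for every other letter.
On session: s(cons)+6=y, e(vowel)+4=i, s(cons)+6=y, s(cons)+6=y, i(vowel)+4=m, o(vowel)+4=s, n(cons)+6=t.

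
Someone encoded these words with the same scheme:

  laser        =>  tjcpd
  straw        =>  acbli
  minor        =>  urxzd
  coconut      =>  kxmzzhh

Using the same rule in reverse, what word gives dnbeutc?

vertigo

In laser: l→t is +8, a→j is +9, s→c is +10, e→p is +11 — the shift increases by 1 each position. The shift increases by 1 at each position, starting from +8: 8, 9, 10, ….
Reversing it on dnbeutc: d−8=v, n−9=e, b−10=r, e−11=t, u−12=i, t−13=g, c−14=o.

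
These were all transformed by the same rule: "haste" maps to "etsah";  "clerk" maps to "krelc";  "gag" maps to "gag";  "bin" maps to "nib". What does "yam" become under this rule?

The output letters match the input read backwards: haste reversed is etsah. The word is simply reversed.
On yam: reverse → may.

may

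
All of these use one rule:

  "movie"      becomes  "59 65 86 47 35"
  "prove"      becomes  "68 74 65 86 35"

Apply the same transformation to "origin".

65 74 47 41 47 62

m(#13)→59 and o(#15)→65: differences scale by 3, so n = 3·pos + 20. With a=1..z=26, the number is 3·pos + 20.
Applying it to origin: o=15→65, r=18→74, i=9→47, g=7→41, i=9→47, n=14→62.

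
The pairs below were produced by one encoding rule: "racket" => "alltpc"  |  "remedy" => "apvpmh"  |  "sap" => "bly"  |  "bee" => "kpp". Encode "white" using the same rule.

fqtcp

The shift depends on letter class: consonant r→a is +9, but vowel a→l is +11. Two shifts are in play — +11 for a/e/i/o/u, +9 for every other letter.
For white: w(cons)+9=f, h(cons)+9=q, i(vowel)+11=t, t(cons)+9=c, e(vowel)+11=p.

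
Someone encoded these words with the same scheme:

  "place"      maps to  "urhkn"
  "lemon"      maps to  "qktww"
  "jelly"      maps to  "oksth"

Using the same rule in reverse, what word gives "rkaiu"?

metal

In place: p→u is +5, l→r is +6, a→h is +7, c→k is +8 — the shift increases by 1 each position. Each letter shifts forward by (position + 5), i.e. 5, 6, 7, … — the shift grows by one for each successive letter.
Decoding rkaiu: r−5=m, k−6=e, a−7=t, i−8=a, u−9=l.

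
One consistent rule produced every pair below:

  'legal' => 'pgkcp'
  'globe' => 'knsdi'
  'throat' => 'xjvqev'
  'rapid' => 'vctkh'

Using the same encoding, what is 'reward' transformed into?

Shifts by position in legal: pos 0: l→p (+4), pos 1: e→g (+2), pos 2: g→k (+4), pos 3: a→c (+2) — repeating every 2. A repeating key of period 2 is used — shifts +4, +2 over and over.
For reward: r+4=v, e+2=g, w+4=a, a+2=c, r+4=v, d+2=f.

vgacvf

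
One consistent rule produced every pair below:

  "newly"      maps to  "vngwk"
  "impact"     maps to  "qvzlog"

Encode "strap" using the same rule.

In newly: n→v is +8, e→n is +9, w→g is +10, l→w is +11 — the shift increases by 1 each position. Each letter shifts forward by (position + 8), i.e. 8, 9, 10, … — the shift grows by one for each successive letter.
On strap: s+8=a, t+9=c, r+10=b, a+11=l, p+12=b.

acblb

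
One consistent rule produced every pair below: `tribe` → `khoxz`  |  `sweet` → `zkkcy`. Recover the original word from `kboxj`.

Read the word backwards and shift each letter +6.
Undoing it on kboxj: shift back: k−6=e, b−6=v, o−6=i, x−6=r, j−6=d → evird; then reverse → drive.

drive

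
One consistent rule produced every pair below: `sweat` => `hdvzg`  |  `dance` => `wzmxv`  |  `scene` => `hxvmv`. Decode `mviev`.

Letters are reflected about the middle of the alphabet (position → 25−position): Atbash.
Undoing it on mviev: m↔n, v↔e, i↔r, e↔v, v↔e.

nerve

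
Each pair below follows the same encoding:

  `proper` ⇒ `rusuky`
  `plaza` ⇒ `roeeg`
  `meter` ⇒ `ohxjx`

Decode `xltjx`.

In proper: p→r is +2, r→u is +3, o→s is +4, p→u is +5 — the shift increases by 1 each position. Each letter shifts forward by (position + 2), i.e. 2, 3, 4, … — the shift grows by one for each successive letter.
Decoding xltjx: x−2=v, l−3=i, t−4=p, j−5=e, x−6=r.

viper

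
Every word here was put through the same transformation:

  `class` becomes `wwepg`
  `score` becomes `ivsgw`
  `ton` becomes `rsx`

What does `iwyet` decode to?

pause

The word is reversed, then every letter is shifted forward by 4.
Undoing it on iwyet: shift back: i−4=e, w−4=s, y−4=u, e−4=a, t−4=p → esuap; then reverse → pause.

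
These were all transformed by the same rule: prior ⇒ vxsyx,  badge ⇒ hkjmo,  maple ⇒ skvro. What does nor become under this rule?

The shift depends on letter class: consonant p→v is +6, but vowel i→s is +10. The rule splits by letter class: vowels +10, consonants +6.
For nor: n(cons)+6=t, o(vowel)+10=y, r(cons)+6=x.

tyx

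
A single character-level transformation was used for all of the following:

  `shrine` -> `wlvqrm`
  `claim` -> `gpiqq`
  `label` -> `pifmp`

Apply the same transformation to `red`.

Two shifts are in play — +8 for a/e/i/o/u, +4 for every other letter.
Applying it to red: r(cons)+4=v, e(vowel)+8=m, d(cons)+4=h.

vmh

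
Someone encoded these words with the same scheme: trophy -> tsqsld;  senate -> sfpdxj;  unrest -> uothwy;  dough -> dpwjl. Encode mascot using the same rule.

mbufsy

Each letter shifts forward by its position index (0, 1, 2, …) — the shift grows by one for each successive letter.
For mascot: m+0=m, a+1=b, s+2=u, c+3=f, o+4=s, t+5=y.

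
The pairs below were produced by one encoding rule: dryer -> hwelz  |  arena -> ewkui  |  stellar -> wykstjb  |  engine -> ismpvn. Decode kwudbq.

In dryer: d→h is +4, r→w is +5, y→e is +6, e→l is +7 — the shift increases by 1 each position. Each letter shifts forward by (position + 4), i.e. 4, 5, 6, … — the shift grows by one for each successive letter.
Decoding kwudbq: k−4=g, w−5=r, u−6=o, d−7=w, b−8=t, q−9=h.

growth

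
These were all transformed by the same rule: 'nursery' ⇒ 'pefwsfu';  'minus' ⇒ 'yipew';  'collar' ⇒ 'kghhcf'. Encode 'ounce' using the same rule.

gepks

n(13)→p(15) and u(20)→e(4) fit y≡17x+2 (mod 26); the inverse of 17 mod 26 is 23. This is an affine cipher: with a=0,…,z=25, each position x becomes (17x+2) mod 26.
For ounce: o(14)→17·14+2≡6=g; u(20)→17·20+2≡4=e; n(13)→17·13+2≡15=p; c(2)→17·2+2≡10=k; e(4)→17·4+2≡18=s (all mod 26).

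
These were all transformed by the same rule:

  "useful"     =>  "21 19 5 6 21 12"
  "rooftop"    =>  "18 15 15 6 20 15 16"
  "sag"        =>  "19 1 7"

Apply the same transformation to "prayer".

16 18 1 25 5 18

u is letter #21 and maps to 21: an offset of 0. Each letter is replaced by its alphabet position (a=1, b=2, …, z=26).
On prayer: p=16→16, r=18→18, a=1→1, y=25→25, e=5→5, r=18→18.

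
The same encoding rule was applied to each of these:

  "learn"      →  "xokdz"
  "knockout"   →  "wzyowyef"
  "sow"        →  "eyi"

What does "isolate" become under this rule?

The shift depends on letter class: consonant l→x is +12, but vowel e→o is +10. The rule splits by letter class: vowels +10, consonants +12.
Applying it to isolate: i(vowel)+10=s, s(cons)+12=e, o(vowel)+10=y, l(cons)+12=x, a(vowel)+10=k, t(cons)+12=f, e(vowel)+10=o.

seyxkfo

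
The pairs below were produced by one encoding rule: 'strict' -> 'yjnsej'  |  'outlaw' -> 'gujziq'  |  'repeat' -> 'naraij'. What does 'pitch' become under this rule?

Treating letters as 0–25, the rule is x ↦ 11x + 8 (mod 26).
On pitch: p(15)→11·15+8≡17=r; i(8)→11·8+8≡18=s; t(19)→11·19+8≡9=j; c(2)→11·2+8≡4=e; h(7)→11·7+8≡7=h (all mod 26).

rsjeh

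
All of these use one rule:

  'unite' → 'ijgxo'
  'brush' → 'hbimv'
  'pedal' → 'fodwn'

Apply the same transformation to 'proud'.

u(20)→i(8) and n(13)→j(9) fit y≡11x+22 (mod 26); the inverse of 11 mod 26 is 19. Each letter's alphabet position (a=0..z=25) is mapped through 11·x+22 mod 26 — an affine cipher.
For proud: p(15)→11·15+22≡5=f; r(17)→11·17+22≡1=b; o(14)→11·14+22≡20=u; u(20)→11·20+22≡8=i; d(3)→11·3+22≡3=d (all mod 26).

fbuid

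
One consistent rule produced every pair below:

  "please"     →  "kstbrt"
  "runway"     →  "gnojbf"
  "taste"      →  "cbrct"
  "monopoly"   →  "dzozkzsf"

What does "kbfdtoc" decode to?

payment

p(15)→k(10) and l(11)→s(18) fit y≡11x+1 (mod 26); the inverse of 11 mod 26 is 19. Each letter's alphabet position (a=0..z=25) is mapped through 11·x+1 mod 26 — an affine cipher.
Undoing it on kbfdtoc: k(10)→19·(10−1)≡15=p; b(1)→19·(1−1)≡0=a; f(5)→19·(5−1)≡24=y; d(3)→19·(3−1)≡12=m; t(19)→19·(19−1)≡4=e; o(14)→19·(14−1)≡13=n; c(2)→19·(2−1)≡19=t (all mod 26).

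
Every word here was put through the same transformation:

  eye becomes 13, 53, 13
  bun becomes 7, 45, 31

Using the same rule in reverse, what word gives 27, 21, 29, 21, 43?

limit

e(#5)→13 and y(#25)→53: differences scale by 2, so n = 2·pos + 3. The formula is n = 2×(alphabet index, a=1) + 3.
Undoing it on 27, 21, 29, 21, 43: 27→(27−3)÷2=12=l, 21→(21−3)÷2=9=i, 29→(29−3)÷2=13=m, 21→(21−3)÷2=9=i, 43→(43−3)÷2=20=t.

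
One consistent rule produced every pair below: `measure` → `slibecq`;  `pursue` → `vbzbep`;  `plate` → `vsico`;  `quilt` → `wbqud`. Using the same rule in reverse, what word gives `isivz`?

In measure: m→s is +6, e→l is +7, a→i is +8, s→b is +9 — the shift increases by 1 each position. The shift increases by 1 at each position, starting from +6: 6, 7, 8, ….
Reversing it on isivz: i−6=c, s−7=l, i−8=a, v−9=m, z−10=p.

clamp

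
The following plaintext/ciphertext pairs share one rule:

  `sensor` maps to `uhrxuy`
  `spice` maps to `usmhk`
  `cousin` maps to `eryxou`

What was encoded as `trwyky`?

In sensor: s→u is +2, e→h is +3, n→r is +4, s→x is +5 — the shift increases by 1 each position. Each letter shifts forward by (position + 2), i.e. 2, 3, 4, … — the shift grows by one for each successive letter.
Reversing it on trwyky: t−2=r, r−3=o, w−4=s, y−5=t, k−6=e, y−7=r.

roster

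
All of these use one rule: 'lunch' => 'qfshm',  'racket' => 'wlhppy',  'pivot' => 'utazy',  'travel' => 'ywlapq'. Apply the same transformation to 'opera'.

The shift depends on letter class: consonant l→q is +5, but vowel u→f is +11. Vowels shift forward by 11 and consonants shift forward by 5.
On opera: o(vowel)+11=z, p(cons)+5=u, e(vowel)+11=p, r(cons)+5=w, a(vowel)+11=l.

zupwl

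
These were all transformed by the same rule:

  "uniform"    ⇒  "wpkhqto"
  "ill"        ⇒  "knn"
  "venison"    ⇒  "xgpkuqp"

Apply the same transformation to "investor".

kpxguvqt

Every letter moves 2 places later in the alphabet, wrapping around z→a.
On investor: i+2=k, n+2=p, v+2=x, e+2=g, s+2=u, t+2=v, o+2=q, r+2=t.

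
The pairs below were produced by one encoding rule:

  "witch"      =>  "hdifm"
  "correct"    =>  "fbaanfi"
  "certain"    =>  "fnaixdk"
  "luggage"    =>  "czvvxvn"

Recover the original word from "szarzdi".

pursuit

w(22)→h(7) and i(8)→d(3) fit y≡17x+23 (mod 26); the inverse of 17 mod 26 is 23. Treating letters as 0–25, the rule is x ↦ 17x + 23 (mod 26).
Decoding szarzdi: s(18)→23·(18−23)≡15=p; z(25)→23·(25−23)≡20=u; a(0)→23·(0−23)≡17=r; r(17)→23·(17−23)≡18=s; z(25)→23·(25−23)≡20=u; d(3)→23·(3−23)≡8=i; i(8)→23·(8−23)≡19=t (all mod 26).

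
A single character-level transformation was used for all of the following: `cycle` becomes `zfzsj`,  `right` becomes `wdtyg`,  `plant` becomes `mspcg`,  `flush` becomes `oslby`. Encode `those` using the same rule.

c(2)→z(25) and y(24)→f(5) fit y≡5x+15 (mod 26); the inverse of 5 mod 26 is 21. Treating letters as 0–25, the rule is x ↦ 5x + 15 (mod 26).
For those: t(19)→5·19+15≡6=g; h(7)→5·7+15≡24=y; o(14)→5·14+15≡7=h; s(18)→5·18+15≡1=b; e(4)→5·4+15≡9=j (all mod 26).

gyhbj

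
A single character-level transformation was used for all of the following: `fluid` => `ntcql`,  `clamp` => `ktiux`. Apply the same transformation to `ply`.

xtg

Compare letters: f→n is +8, l→t is +8, u→c is +8 — a constant shift. It's a constant shift of +8 (ROT8).
For ply: p+8=x, l+8=t, y+8=g.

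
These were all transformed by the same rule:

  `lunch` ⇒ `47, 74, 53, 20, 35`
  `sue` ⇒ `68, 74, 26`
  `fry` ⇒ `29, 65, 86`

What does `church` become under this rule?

20, 35, 74, 65, 20, 35

With a=1..z=26, the number is 3·pos + 11.
On church: c=3→20, h=8→35, u=21→74, r=18→65, c=3→20, h=8→35.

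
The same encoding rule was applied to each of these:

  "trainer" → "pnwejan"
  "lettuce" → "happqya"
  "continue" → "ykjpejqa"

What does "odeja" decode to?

shine

This is a Caesar cipher with shift 22.
Undoing it on odeja: o−22=s, d−22=h, e−22=i, j−22=n, a−22=e.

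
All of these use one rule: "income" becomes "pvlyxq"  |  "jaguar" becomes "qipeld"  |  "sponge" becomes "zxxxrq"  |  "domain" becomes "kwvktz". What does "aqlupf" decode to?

In income: i→p is +7, n→v is +8, c→l is +9, o→y is +10 — the shift increases by 1 each position. Each letter shifts forward by (position + 7), i.e. 7, 8, 9, … — the shift grows by one for each successive letter.
Decoding aqlupf: a−7=t, q−8=i, l−9=c, u−10=k, p−11=e, f−12=t.

ticket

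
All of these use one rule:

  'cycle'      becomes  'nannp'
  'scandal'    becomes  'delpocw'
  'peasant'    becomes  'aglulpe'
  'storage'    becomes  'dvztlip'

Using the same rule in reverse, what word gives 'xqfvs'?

mouth

Shifts by position in cycle: pos 0: c→n (+11), pos 1: y→a (+2), pos 2: c→n (+11), pos 3: l→n (+2) — repeating every 2. The shifts repeat in a cycle of length 2: positions 0,1,… shift by +11, +2, then the pattern repeats.
Reversing it on xqfvs: x−11=m, q−2=o, f−11=u, v−2=t, s−11=h.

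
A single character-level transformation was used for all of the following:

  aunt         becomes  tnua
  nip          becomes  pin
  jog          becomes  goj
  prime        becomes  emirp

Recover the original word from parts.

strap

The word is simply reversed.
Reversing it on parts: then reverse → strap.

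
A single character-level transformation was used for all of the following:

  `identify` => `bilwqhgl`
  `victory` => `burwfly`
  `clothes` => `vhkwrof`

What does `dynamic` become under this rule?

flpdqbg

The output letters match the input read backwards, each shifted +3: identify reversed is yfitnedi. Read the word backwards and shift each letter +3.
Applying it to dynamic: reverse → cimanyd; then shift: c+3=f, i+3=l, m+3=p, a+3=d, n+3=q, y+3=b, d+3=g.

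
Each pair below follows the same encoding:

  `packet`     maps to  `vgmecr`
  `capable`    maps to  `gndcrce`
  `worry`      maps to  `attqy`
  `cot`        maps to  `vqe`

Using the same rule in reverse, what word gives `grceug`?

escape

The output letters match the input read backwards, each shifted +2: packet reversed is tekcap. Read the word backwards and shift each letter +2.
Decoding grceug: shift back: g−2=e, r−2=p, c−2=a, e−2=c, u−2=s, g−2=e → epacse; then reverse → escape.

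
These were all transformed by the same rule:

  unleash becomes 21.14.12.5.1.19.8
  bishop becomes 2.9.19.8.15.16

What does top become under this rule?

20.15.16

u is letter #21 and maps to 21: an offset of 0. Letters become their 1-indexed alphabet positions: a=1 … z=26.
For top: t=20→20, o=15→15, p=16→16.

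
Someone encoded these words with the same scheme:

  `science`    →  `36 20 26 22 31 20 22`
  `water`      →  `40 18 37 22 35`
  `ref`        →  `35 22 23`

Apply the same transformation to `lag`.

s is letter #19 and maps to 36: an offset of 17. The number is (letter's place in the alphabet, a=1) + 17.
On lag: l=12→29, a=1→18, g=7→24.

29 18 24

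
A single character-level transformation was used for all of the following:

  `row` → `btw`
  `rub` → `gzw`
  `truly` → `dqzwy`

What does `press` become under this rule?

The output letters match the input read backwards, each shifted +5: row reversed is wor. Two steps: reverse the string, then apply a Caesar shift of +5.
For press: reverse → sserp; then shift: s+5=x, s+5=x, e+5=j, r+5=w, p+5=u.

xxjwu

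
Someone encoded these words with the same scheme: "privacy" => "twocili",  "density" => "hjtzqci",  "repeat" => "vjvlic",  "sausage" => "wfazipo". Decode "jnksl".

field

In privacy: p→t is +4, r→w is +5, i→o is +6, v→c is +7 — the shift increases by 1 each position. The shift increases by 1 at each position, starting from +4: 4, 5, 6, ….
Undoing it on jnksl: j−4=f, n−5=i, k−6=e, s−7=l, l−8=d.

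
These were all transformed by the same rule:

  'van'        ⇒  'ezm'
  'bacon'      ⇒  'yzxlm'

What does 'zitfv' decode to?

Each pair mirrors across the alphabet (v↔e, a↔z, n↔m): positions sum to 25. Each letter is replaced by its mirror in the alphabet: a↔z, b↔y, c↔x, and so on (the Atbash cipher).
Undoing it on zitfv: z↔a, i↔r, t↔g, f↔u, v↔e.

argue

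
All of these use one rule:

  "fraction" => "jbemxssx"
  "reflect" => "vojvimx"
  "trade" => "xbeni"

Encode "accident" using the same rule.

emgshord

Shifts by position in fraction: pos 0: f→j (+4), pos 1: r→b (+10), pos 2: a→e (+4), pos 3: c→m (+10) — repeating every 2. A repeating key of period 2 is used — shifts +4, +10 over and over.
Applying it to accident: a+4=e, c+10=m, c+4=g, i+10=s, d+4=h, e+10=o, n+4=r, t+10=d.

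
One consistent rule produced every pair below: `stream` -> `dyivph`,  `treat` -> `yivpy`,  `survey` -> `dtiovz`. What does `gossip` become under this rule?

s(18)→d(3) and t(19)→y(24) fit y≡21x+15 (mod 26); the inverse of 21 mod 26 is 5. Each letter's alphabet position (a=0..z=25) is mapped through 21·x+15 mod 26 — an affine cipher.
For gossip: g(6)→21·6+15≡11=l; o(14)→21·14+15≡23=x; s(18)→21·18+15≡3=d; s(18)→21·18+15≡3=d; i(8)→21·8+15≡1=b; p(15)→21·15+15≡18=s (all mod 26).

lxddbs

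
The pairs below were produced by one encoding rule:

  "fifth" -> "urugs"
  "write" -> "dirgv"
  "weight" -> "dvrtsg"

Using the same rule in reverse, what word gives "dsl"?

Each letter is replaced by its mirror in the alphabet: a↔z, b↔y, c↔x, and so on (the Atbash cipher).
Reversing it on dsl: d↔w, s↔h, l↔o.

who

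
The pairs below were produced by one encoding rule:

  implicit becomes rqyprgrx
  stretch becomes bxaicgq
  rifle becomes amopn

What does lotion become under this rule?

uscmxr

Shifts by position in implicit: pos 0: i→r (+9), pos 1: m→q (+4), pos 2: p→y (+9), pos 3: l→p (+4) — repeating every 2. The shifts repeat in a cycle of length 2: positions 0,1,… shift by +9, +4, then the pattern repeats.
For lotion: l+9=u, o+4=s, t+9=c, i+4=m, o+9=x, n+4=r.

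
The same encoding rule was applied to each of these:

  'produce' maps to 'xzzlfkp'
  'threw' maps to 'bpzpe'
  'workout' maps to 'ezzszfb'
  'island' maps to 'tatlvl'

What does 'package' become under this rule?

xlkslop

Two shifts are in play — +11 for a/e/i/o/u, +8 for every other letter.
Applying it to package: p(cons)+8=x, a(vowel)+11=l, c(cons)+8=k, k(cons)+8=s, a(vowel)+11=l, g(cons)+8=o, e(vowel)+11=p.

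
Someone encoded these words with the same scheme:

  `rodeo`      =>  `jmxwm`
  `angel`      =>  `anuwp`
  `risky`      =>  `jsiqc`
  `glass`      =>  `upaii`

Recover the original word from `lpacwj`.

r(17)→j(9) and o(14)→m(12) fit y≡25x+0 (mod 26); the inverse of 25 mod 26 is 25. This is an affine cipher: with a=0,…,z=25, each position x becomes (25x+0) mod 26.
Decoding lpacwj: l(11)→25·(11−0)≡15=p; p(15)→25·(15−0)≡11=l; a(0)→25·(0−0)≡0=a; c(2)→25·(2−0)≡24=y; w(22)→25·(22−0)≡4=e; j(9)→25·(9−0)≡17=r (all mod 26).

player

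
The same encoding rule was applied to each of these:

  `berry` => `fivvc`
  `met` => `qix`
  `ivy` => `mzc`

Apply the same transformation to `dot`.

This is a Caesar cipher with shift 4.
On dot: d+4=h, o+4=s, t+4=x.

hsx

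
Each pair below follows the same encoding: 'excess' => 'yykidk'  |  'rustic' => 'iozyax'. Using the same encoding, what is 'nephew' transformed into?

The output letters match the input read backwards, each shifted +6: excess reversed is ssecxe. Two steps: reverse the string, then apply a Caesar shift of +6.
Applying it to nephew: reverse → wehpen; then shift: w+6=c, e+6=k, h+6=n, p+6=v, e+6=k, n+6=t.

cknvkt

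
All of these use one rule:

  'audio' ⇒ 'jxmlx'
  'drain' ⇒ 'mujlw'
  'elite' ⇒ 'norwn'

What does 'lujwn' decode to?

Shifts by position in audio: pos 0: a→j (+9), pos 1: u→x (+3), pos 2: d→m (+9), pos 3: i→l (+3) — repeating every 2. It's a Vigenère-style cipher with numeric key [9,3]: position i shifts by key[i mod 2].
Decoding lujwn: l−9=c, u−3=r, j−9=a, w−3=t, n−9=e.

crate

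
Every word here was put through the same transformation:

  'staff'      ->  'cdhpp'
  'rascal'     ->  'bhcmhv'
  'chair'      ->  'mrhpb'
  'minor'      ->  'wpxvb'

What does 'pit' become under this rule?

zpd

The shift depends on letter class: consonant s→c is +10, but vowel a→h is +7. Vowels shift forward by 7 and consonants shift forward by 10.
Applying it to pit: p(cons)+10=z, i(vowel)+7=p, t(cons)+10=d.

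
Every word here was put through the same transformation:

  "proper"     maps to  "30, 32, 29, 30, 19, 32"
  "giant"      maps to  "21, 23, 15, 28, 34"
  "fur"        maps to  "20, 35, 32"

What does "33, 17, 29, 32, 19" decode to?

p is letter #16 and maps to 30: an offset of 14. The number is (letter's place in the alphabet, a=1) + 14.
Reversing it on 33, 17, 29, 32, 19: 33→(33−14)÷1=19=s, 17→(17−14)÷1=3=c, 29→(29−14)÷1=15=o, 32→(32−14)÷1=18=r, 19→(19−14)÷1=5=e.

score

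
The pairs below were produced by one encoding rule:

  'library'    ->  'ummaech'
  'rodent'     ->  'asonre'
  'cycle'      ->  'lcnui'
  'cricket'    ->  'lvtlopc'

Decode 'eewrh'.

valid

Shifts by position in library: pos 0: l→u (+9), pos 1: i→m (+4), pos 2: b→m (+11), pos 3: r→a (+9), pos 4: a→e (+4), pos 5: r→c (+11) — repeating every 3. A repeating key of period 3 is used — shifts +9, +4, +11 over and over.
Reversing it on eewrh: e−9=v, e−4=a, w−11=l, r−9=i, h−4=d.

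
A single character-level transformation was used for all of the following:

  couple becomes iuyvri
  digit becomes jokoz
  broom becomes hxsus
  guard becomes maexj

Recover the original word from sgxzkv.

It's a Vigenère-style cipher with numeric key [6,6,4]: position i shifts by key[i mod 3].
Reversing it on sgxzkv: s−6=m, g−6=a, x−4=t, z−6=t, k−6=e, v−4=r.

matter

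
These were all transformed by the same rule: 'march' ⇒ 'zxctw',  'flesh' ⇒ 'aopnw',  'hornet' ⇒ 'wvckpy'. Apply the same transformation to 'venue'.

upkjp

m(12)→z(25) and a(0)→x(23) fit y≡11x+23 (mod 26); the inverse of 11 mod 26 is 19. Treating letters as 0–25, the rule is x ↦ 11x + 23 (mod 26).
For venue: v(21)→11·21+23≡20=u; e(4)→11·4+23≡15=p; n(13)→11·13+23≡10=k; u(20)→11·20+23≡9=j; e(4)→11·4+23≡15=p (all mod 26).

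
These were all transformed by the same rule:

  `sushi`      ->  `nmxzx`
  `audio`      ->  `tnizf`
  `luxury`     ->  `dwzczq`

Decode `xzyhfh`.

The output letters match the input read backwards, each shifted +5: sushi reversed is ihsus. Read the word backwards and shift each letter +5.
Decoding xzyhfh: shift back: x−5=s, z−5=u, y−5=t, h−5=c, f−5=a, h−5=c → sutcac; then reverse → cactus.

cactus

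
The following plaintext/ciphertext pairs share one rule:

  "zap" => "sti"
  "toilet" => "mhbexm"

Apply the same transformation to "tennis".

Every letter moves 19 places later in the alphabet, wrapping around z→a.
On tennis: t+19=m, e+19=x, n+19=g, n+19=g, i+19=b, s+19=l.

mxggbl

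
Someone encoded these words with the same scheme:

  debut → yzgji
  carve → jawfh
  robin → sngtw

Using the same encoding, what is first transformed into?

The output letters match the input read backwards, each shifted +5: debut reversed is tubed. Two steps: reverse the string, then apply a Caesar shift of +5.
On first: reverse → tsrif; then shift: t+5=y, s+5=x, r+5=w, i+5=n, f+5=k.

yxwnk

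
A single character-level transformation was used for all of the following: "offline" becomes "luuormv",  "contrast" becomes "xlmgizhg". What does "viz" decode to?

era

Each pair mirrors across the alphabet (o↔l, f↔u, f↔u): positions sum to 25. This is the alphabet-reversal cipher (Atbash): a becomes z, b becomes y, etc.
Undoing it on viz: v↔e, i↔r, z↔a.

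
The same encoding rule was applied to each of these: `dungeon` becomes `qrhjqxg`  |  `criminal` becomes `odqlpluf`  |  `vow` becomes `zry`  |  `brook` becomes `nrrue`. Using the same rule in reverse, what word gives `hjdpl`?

image

The output letters match the input read backwards, each shifted +3: dungeon reversed is noegnud. Read the word backwards and shift each letter +3.
Decoding hjdpl: shift back: h−3=e, j−3=g, d−3=a, p−3=m, l−3=i → egami; then reverse → image.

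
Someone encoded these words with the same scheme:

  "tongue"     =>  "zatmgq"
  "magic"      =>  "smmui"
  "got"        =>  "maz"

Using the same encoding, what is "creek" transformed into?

The shift depends on letter class: consonant t→z is +6, but vowel o→a is +12. Vowels shift forward by 12 and consonants shift forward by 6.
On creek: c(cons)+6=i, r(cons)+6=x, e(vowel)+12=q, e(vowel)+12=q, k(cons)+6=q.

ixqqq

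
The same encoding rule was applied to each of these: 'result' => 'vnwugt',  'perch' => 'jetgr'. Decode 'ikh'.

fig

The word is reversed, then every letter is shifted forward by 2.
Decoding ikh: shift back: i−2=g, k−2=i, h−2=f → gif; then reverse → fig.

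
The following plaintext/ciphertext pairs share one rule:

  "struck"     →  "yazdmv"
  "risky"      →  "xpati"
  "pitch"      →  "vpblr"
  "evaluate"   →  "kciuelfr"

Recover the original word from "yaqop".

In struck: s→y is +6, t→a is +7, r→z is +8, u→d is +9 — the shift increases by 1 each position. Letter i (0-indexed) is shifted by i+6, so successive shifts are 6, 7, 8, ….
Undoing it on yaqop: y−6=s, a−7=t, q−8=i, o−9=f, p−10=f.

stiff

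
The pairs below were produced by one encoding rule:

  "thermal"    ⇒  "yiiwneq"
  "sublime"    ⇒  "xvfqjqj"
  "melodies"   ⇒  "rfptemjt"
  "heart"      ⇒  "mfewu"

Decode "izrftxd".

dynasty

Shifts by position in thermal: pos 0: t→y (+5), pos 1: h→i (+1), pos 2: e→i (+4), pos 3: r→w (+5), pos 4: m→n (+1), pos 5: a→e (+4) — repeating every 3. A repeating key of period 3 is used — shifts +5, +1, +4 over and over.
Reversing it on izrftxd: i−5=d, z−1=y, r−4=n, f−5=a, t−1=s, x−4=t, d−5=y.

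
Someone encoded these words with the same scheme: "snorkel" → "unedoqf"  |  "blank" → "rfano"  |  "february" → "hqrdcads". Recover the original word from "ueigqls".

Each letter's alphabet position (a=0..z=25) is mapped through 17·x+0 mod 26 — an affine cipher.
Decoding ueigqls: u(20)→23·(20−0)≡18=s; e(4)→23·(4−0)≡14=o; i(8)→23·(8−0)≡2=c; g(6)→23·(6−0)≡8=i; q(16)→23·(16−0)≡4=e; l(11)→23·(11−0)≡19=t; s(18)→23·(18−0)≡24=y (all mod 26).

society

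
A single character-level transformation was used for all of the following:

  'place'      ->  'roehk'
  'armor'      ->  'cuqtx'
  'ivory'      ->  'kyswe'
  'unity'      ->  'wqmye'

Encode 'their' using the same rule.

In place: p→r is +2, l→o is +3, a→e is +4, c→h is +5 — the shift increases by 1 each position. The shift increases by 1 at each position, starting from +2: 2, 3, 4, ….
Applying it to their: t+2=v, h+3=k, e+4=i, i+5=n, r+6=x.

vkinx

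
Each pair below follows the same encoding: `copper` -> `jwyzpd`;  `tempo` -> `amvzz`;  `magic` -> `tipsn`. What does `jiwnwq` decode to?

candle

Each letter shifts forward by (position + 7), i.e. 7, 8, 9, … — the shift grows by one for each successive letter.
Undoing it on jiwnwq: j−7=c, i−8=a, w−9=n, n−10=d, w−11=l, q−12=e.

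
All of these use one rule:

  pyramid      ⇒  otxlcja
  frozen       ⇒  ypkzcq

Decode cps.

The output letters match the input read backwards, each shifted +11: pyramid reversed is dimaryp. The word is reversed, then every letter is shifted forward by 11.
Undoing it on cps: shift back: c−11=r, p−11=e, s−11=h → reh; then reverse → her.

her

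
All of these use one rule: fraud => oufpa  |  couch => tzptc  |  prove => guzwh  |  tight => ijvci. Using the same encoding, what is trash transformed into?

f(5)→o(14) and r(17)→u(20) fit y≡7x+5 (mod 26); the inverse of 7 mod 26 is 15. Each letter's alphabet position (a=0..z=25) is mapped through 7·x+5 mod 26 — an affine cipher.
For trash: t(19)→7·19+5≡8=i; r(17)→7·17+5≡20=u; a(0)→7·0+5≡5=f; s(18)→7·18+5≡1=b; h(7)→7·7+5≡2=c (all mod 26).

iufbc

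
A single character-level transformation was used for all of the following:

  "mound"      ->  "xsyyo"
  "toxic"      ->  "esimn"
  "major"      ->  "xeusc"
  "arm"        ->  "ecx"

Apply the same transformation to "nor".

ysc

The shift depends on letter class: consonant m→x is +11, but vowel o→s is +4. The rule splits by letter class: vowels +4, consonants +11.
For nor: n(cons)+11=y, o(vowel)+4=s, r(cons)+11=c.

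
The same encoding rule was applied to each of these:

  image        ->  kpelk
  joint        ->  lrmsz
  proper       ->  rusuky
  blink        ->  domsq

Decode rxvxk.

purse

In image: i→k is +2, m→p is +3, a→e is +4, g→l is +5 — the shift increases by 1 each position. Each letter shifts forward by (position + 2), i.e. 2, 3, 4, … — the shift grows by one for each successive letter.
Reversing it on rxvxk: r−2=p, x−3=u, v−4=r, x−5=s, k−6=e.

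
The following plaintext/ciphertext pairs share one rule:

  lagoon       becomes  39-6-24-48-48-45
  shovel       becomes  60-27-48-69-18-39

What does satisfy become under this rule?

60-6-63-30-60-21-78

l(#12)→39 and a(#1)→6: differences scale by 3, so n = 3·pos + 3. The formula is n = 3×(alphabet index, a=1) + 3.
For satisfy: s=19→60, a=1→6, t=20→63, i=9→30, s=19→60, f=6→21, y=25→78.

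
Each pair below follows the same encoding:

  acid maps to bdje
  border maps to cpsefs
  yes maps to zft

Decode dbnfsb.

camera

Compare letters: a→b is +1, c→d is +1, i→j is +1 — a constant shift. This is a Caesar cipher with shift 1.
Reversing it on dbnfsb: d−1=c, b−1=a, n−1=m, f−1=e, s−1=r, b−1=a.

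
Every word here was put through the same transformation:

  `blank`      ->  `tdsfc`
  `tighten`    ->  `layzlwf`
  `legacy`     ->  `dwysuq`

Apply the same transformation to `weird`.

owajv

This is a Caesar cipher with shift 18.
For weird: w+18=o, e+18=w, i+18=a, r+18=j, d+18=v.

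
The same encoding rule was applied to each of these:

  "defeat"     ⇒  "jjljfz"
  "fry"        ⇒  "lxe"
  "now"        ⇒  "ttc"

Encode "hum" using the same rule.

Vowels shift forward by 5 and consonants shift forward by 6.
Applying it to hum: h(cons)+6=n, u(vowel)+5=z, m(cons)+6=s.

nzs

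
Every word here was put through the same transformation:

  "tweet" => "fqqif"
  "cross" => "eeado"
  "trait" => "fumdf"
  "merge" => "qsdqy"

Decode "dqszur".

The output letters match the input read backwards, each shifted +12: tweet reversed is teewt. Two steps: reverse the string, then apply a Caesar shift of +12.
Undoing it on dqszur: shift back: d−12=r, q−12=e, s−12=g, z−12=n, u−12=i, r−12=f → regnif; then reverse → finger.

finger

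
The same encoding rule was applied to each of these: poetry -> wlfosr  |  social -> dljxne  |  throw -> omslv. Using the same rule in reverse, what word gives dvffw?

p(15)→w(22) and o(14)→l(11) fit y≡11x+13 (mod 26); the inverse of 11 mod 26 is 19. This is an affine cipher: with a=0,…,z=25, each position x becomes (11x+13) mod 26.
Reversing it on dvffw: d(3)→19·(3−13)≡18=s; v(21)→19·(21−13)≡22=w; f(5)→19·(5−13)≡4=e; f(5)→19·(5−13)≡4=e; w(22)→19·(22−13)≡15=p (all mod 26).

sweep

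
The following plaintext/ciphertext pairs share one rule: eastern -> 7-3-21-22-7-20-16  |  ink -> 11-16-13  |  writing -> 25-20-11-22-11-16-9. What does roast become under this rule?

e is letter #5 and maps to 7: an offset of 2. Letters become their 1-based position plus 2 (so a→3, b→4, …).
Applying it to roast: r=18→20, o=15→17, a=1→3, s=19→21, t=20→22.

20-17-3-21-22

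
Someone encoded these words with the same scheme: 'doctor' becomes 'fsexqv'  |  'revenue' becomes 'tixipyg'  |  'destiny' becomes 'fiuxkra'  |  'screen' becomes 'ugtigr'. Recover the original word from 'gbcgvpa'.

exactly

Shifts by position in doctor: pos 0: d→f (+2), pos 1: o→s (+4), pos 2: c→e (+2), pos 3: t→x (+4) — repeating every 2. The shifts repeat in a cycle of length 2: positions 0,1,… shift by +2, +4, then the pattern repeats.
Decoding gbcgvpa: g−2=e, b−4=x, c−2=a, g−4=c, v−2=t, p−4=l, a−2=y.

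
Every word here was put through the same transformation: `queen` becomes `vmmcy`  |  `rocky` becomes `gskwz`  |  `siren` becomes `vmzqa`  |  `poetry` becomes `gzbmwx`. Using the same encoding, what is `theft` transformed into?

bnmpb

The output letters match the input read backwards, each shifted +8: queen reversed is neeuq. Read the word backwards and shift each letter +8.
On theft: reverse → tfeht; then shift: t+8=b, f+8=n, e+8=m, h+8=p, t+8=b.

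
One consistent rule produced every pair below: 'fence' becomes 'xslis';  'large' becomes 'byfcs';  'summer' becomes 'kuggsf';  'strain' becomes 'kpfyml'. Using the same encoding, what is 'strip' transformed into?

kpfmv

Each letter's alphabet position (a=0..z=25) is mapped through 5·x+24 mod 26 — an affine cipher.
On strip: s(18)→5·18+24≡10=k; t(19)→5·19+24≡15=p; r(17)→5·17+24≡5=f; i(8)→5·8+24≡12=m; p(15)→5·15+24≡21=v (all mod 26).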